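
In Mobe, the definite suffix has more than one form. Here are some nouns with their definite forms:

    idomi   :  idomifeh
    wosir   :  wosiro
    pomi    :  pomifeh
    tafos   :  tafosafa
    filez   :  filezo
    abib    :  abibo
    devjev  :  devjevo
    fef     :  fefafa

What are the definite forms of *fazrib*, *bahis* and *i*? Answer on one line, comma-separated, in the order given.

fazribo, bahisafa, ifeh

The pattern is voicing of the final sound: -afa when the stem ends in a voiceless consonant (*tafos*, *fef*); -o when the stem ends in a voiced consonant (*wosir*, *filez*, *abib*, *devjev*); -feh when the stem ends in a vowel (*idomi*, *pomi*).
*fazrib* — final sound /b/ (a voiced consonant) → -o → *fazribo*.
*bahis*: final sound = /s/, a voiceless consonant → -afa → *bahisafa*.
The final sound of *i* is /i/, which is a vowel, so the suffix is -feh, giving *ifeh*.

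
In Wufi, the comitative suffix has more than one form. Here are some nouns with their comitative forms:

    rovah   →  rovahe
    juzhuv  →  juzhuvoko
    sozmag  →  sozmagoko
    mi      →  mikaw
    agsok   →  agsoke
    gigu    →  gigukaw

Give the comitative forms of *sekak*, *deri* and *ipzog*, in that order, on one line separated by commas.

The suffix is conditioned by the final sound: -e when the stem ends in a voiceless consonant (*rovah*, *agsok*); -oko when the stem ends in a voiced consonant (*juzhuv*, *sozmag*); -kaw when the stem ends in a vowel (*mi*, *gigu*).
*sekak* — final sound /k/ (a voiceless consonant) → -e → *sekake*.
*deri*: final sound = /i/, a vowel → -kaw → *derikaw*.
Since the final sound of *ipzog* is /g/ (a voiced consonant), it takes -oko, giving *ipzogoko*.

sekake, derikaw, ipzogoko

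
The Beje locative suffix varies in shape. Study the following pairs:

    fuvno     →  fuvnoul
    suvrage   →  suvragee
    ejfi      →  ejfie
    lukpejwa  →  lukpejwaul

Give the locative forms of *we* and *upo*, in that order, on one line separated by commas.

wee, upoul

The alternation tracks the last vowel of the stem — -e when the last vowel of the stem is a front vowel (*suvrage*, *ejfi*); -ul when the last vowel of the stem is a back vowel (*fuvno*, *lukpejwa*).
*we*: last vowel = /e/, a front vowel → -e → *wee*.
*upo*: last vowel = /o/, a back vowel → -ul → *upoul*.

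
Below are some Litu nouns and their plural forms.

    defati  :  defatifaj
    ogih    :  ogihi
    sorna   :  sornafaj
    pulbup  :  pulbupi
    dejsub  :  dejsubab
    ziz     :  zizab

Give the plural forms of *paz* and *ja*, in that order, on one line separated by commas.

The alternation tracks the final sound of the stem — -i when the stem ends in a voiceless consonant (*ogih*, *pulbup*); -ab when the stem ends in a voiced consonant (*dejsub*, *ziz*); -faj when the stem ends in a vowel (*defati*, *sorna*).
The final sound of *paz* is /z/, which is a voiced consonant, so the suffix is -ab, giving *pazab*.
Since the final sound of *ja* is /a/ (a vowel), it takes -faj, giving *jafaj*.

pazab, jafaj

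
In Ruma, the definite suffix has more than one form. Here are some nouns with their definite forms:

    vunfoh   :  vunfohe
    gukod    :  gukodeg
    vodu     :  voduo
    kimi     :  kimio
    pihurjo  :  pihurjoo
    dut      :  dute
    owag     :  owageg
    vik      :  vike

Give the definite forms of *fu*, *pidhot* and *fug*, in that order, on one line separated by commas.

The suffix is conditioned by the final sound: -e when the stem ends in a voiceless consonant (*vunfoh*, *dut*, *vik*); -eg when the stem ends in a voiced consonant (*gukod*, *owag*); -o when the stem ends in a vowel (*vodu*, *kimi*, *pihurjo*).
Since the final sound of *fu* is /u/ (a vowel), it takes -o, giving *fuo*.
*pidhot* — final sound /t/ (a voiceless consonant) → -e → *pidhote*.
*fug*: final sound = /g/, a voiced consonant → -eg → *fugeg*.

fuo, pidhote, fugeg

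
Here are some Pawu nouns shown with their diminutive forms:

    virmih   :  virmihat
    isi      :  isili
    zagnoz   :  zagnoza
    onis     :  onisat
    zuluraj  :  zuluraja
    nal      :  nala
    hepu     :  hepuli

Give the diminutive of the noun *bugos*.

bugosat

Looking at the final sound of each stem: -at when the stem ends in a voiceless consonant (*virmih*, *onis*); -a when the stem ends in a voiced consonant (*zagnoz*, *zuluraj*, *nal*); -li when the stem ends in a vowel (*isi*, *hepu*).
*bugos*: final sound = /s/, a voiceless consonant → -at → *bugosat*.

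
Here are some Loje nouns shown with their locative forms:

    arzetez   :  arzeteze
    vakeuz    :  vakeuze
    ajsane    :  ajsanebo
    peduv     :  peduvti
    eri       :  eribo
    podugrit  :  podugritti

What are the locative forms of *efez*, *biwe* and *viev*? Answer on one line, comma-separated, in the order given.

efeze, biwebo, vievti

Looking at the final sound of each stem: -e when the stem ends in a sibilant (*arzetez*, *vakeuz*); -ti when the stem ends in a non-sibilant consonant (*peduv*, *podugrit*); -bo when the stem ends in a vowel (*ajsane*, *eri*).
Since the final sound of *efez* is /z/ (a sibilant), it takes -e, giving *efeze*.
*biwe* — final sound /e/ (a vowel) → -bo → *biwebo*.
*viev*: final sound = /v/, a non-sibilant consonant → -ti → *vievti*.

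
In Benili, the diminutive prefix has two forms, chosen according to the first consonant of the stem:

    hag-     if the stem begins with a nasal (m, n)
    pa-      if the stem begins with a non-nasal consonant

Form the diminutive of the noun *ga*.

paga

*ga*: first consonant = /g/, non-nasal → pa- → *paga*.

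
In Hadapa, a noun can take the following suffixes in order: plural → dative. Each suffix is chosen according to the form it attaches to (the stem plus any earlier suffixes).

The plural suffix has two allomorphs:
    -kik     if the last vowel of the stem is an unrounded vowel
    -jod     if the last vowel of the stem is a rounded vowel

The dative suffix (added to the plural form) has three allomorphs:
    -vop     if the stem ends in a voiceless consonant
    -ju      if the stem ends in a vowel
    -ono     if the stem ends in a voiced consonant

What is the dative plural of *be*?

*be* — last vowel /e/ (an unrounded vowel) → -kik → *bekik*.
The final sound of the plural form *bekik* is /k/, which is a voiceless consonant, so the dative suffix is -vop, giving *bekikvop*.

bekikvop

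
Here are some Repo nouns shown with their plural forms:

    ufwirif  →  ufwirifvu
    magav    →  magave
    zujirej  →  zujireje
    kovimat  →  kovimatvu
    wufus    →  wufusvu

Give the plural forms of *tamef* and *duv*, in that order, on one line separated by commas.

tamefvu, duve

Looking at the final consonant of each stem: -vu when the stem ends in a voiceless consonant (*ufwirif*, *kovimat*, *wufus*); -e when the stem ends in a voiced consonant (*magav*, *zujirej*).
Since the final consonant of *tamef* is /f/ (voiceless), it takes -vu, giving *tamefvu*.
The final consonant of *duv* is /v/, which is voiced, so the suffix is -e, giving *duve*.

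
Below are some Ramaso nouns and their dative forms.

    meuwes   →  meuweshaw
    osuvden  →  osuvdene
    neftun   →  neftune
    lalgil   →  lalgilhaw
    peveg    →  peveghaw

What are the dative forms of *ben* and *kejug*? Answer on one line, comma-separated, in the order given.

bene, kejughaw

The pattern is nasality of the final consonant: -e when the stem ends in a nasal (*osuvden*, *neftun*); -haw when the stem ends in a non-nasal consonant (*meuwes*, *lalgil*, *peveg*).
*ben*: final consonant = /n/, a nasal → -e → *bene*.
*kejug*: final consonant = /g/, non-nasal → -haw → *kejughaw*.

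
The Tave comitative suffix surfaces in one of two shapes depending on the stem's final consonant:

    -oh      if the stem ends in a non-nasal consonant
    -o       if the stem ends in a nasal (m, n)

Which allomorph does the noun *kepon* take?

-o

*kepon* — final consonant /n/ (a nasal) → -o.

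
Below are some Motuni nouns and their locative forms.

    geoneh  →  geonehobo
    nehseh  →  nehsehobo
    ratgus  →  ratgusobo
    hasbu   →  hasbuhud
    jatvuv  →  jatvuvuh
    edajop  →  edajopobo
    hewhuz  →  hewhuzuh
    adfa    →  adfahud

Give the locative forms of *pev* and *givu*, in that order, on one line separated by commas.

The alternation tracks the final sound of the stem — -obo when the stem ends in a voiceless consonant (*geoneh*, *nehseh*, *ratgus*, *edajop*); -uh when the stem ends in a voiced consonant (*jatvuv*, *hewhuz*); -hud when the stem ends in a vowel (*hasbu*, *adfa*).
*pev* — final sound /v/ (a voiced consonant) → -uh → *pevuh*.
*givu*: final sound = /u/, a vowel → -hud → *givuhud*.

pevuh, givuhud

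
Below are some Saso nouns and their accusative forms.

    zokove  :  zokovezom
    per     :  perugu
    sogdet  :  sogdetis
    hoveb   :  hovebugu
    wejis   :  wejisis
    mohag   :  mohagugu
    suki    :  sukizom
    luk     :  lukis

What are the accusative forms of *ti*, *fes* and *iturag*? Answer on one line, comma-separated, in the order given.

tizom, fesis, ituragugu

The suffix is conditioned by the final sound: -is when the stem ends in a voiceless consonant (*sogdet*, *wejis*, *luk*); -ugu when the stem ends in a voiced consonant (*per*, *hoveb*, *mohag*); -zom when the stem ends in a vowel (*zokove*, *suki*).
Since the final sound of *ti* is /i/ (a vowel), it takes -zom, giving *tizom*.
*fes* — final sound /s/ (a voiceless consonant) → -is → *fesis*.
The final sound of *iturag* is /g/, which is a voiced consonant, so the suffix is -ugu, giving *ituragugu*.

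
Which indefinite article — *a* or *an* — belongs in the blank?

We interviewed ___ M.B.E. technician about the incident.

an

The indefinite article is chosen by the initial *sound* of the following word, not its spelling.
The initialism *M.B.E.* is read letter by letter; the first letter, M, is pronounced /ɛm/, which begins with a vowel sound.
So the article is *an*: We interviewed an M.B.E. technician about the incident.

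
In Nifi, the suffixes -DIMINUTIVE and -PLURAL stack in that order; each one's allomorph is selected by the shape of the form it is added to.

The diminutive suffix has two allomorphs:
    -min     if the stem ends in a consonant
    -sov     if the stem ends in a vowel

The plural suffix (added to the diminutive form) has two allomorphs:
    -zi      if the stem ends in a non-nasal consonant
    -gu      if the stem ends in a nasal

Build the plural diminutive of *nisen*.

The final sound of *nisen* is /n/, which is a consonant, so the diminutive suffix is -min, giving *nisenmin*.
Since the final consonant of the diminutive form *nisenmin* is /n/ (a nasal), it takes -gu, giving *nisenmingu*.

nisenmingu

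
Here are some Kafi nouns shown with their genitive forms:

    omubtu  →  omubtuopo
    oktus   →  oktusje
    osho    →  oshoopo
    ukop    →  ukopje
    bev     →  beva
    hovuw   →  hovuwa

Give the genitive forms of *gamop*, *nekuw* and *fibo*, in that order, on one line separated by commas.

gamopje, nekuwa, fiboopo

Looking at the final sound of each stem: -je when the stem ends in a voiceless consonant (*oktus*, *ukop*); -a when the stem ends in a voiced consonant (*bev*, *hovuw*); -opo when the stem ends in a vowel (*omubtu*, *osho*).
*gamop* — final sound /p/ (a voiceless consonant) → -je → *gamopje*.
*nekuw* — final sound /w/ (a voiced consonant) → -a → *nekuwa*.
Since the final sound of *fibo* is /o/ (a vowel), it takes -opo, giving *fiboopo*.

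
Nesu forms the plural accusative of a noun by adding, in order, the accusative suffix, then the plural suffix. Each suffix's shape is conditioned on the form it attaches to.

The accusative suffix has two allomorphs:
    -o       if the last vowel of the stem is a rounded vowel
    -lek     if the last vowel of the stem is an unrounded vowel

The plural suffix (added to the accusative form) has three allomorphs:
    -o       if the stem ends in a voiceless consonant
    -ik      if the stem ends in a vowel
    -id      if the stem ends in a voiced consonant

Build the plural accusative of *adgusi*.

adgusileko

The last vowel of *adgusi* is /i/, which is an unrounded vowel, so the accusative suffix is -lek, giving *adgusilek*.
The accusative form *adgusilek*: final sound = /k/, a voiceless consonant → -o → *adgusileko*.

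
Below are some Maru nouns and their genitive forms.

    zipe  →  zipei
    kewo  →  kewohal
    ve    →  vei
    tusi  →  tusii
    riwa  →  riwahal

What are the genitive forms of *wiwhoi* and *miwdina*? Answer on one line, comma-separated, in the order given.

The suffix is conditioned by the last vowel: -i when the last vowel of the stem is a front vowel (*zipe*, *ve*, *tusi*); -hal when the last vowel of the stem is a back vowel (*kewo*, *riwa*).
Since the last vowel of *wiwhoi* is /i/ (a front vowel), it takes -i, giving *wiwhoii*.
The last vowel of *miwdina* is /a/, which is a back vowel, so the suffix is -hal, giving *miwdinahal*.

wiwhoii, miwdinahal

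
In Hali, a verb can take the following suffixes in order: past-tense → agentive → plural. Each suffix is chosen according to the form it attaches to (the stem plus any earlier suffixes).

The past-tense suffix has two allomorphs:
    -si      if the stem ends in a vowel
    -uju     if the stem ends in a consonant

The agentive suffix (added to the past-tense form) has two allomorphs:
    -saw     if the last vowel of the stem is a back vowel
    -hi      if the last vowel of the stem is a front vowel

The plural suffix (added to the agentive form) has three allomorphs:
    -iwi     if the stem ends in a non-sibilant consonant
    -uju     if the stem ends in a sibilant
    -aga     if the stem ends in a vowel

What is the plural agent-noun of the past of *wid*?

*wid* — final sound /d/ (a consonant) → -uju → *widuju*.
Since the last vowel of the past-tense form *widuju* is /u/ (a back vowel), it takes -saw, giving *widujusaw*.
The agentive form *widujusaw* — final sound /w/ (a non-sibilant consonant) → -iwi → *widujusawiwi*.

widujusawiwi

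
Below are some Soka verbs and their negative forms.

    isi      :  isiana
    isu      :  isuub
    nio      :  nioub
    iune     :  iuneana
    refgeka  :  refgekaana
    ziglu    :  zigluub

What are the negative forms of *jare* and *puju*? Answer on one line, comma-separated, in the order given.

jareana, pujuub

The suffix is conditioned by the last vowel: -ub when the last vowel of the stem is a rounded vowel (*isu*, *nio*, *ziglu*); -ana when the last vowel of the stem is an unrounded vowel (*isi*, *iune*, *refgeka*).
*jare* — last vowel /e/ (an unrounded vowel) → -ana → *jareana*.
Since the last vowel of *puju* is /u/ (a rounded vowel), it takes -ub, giving *pujuub*.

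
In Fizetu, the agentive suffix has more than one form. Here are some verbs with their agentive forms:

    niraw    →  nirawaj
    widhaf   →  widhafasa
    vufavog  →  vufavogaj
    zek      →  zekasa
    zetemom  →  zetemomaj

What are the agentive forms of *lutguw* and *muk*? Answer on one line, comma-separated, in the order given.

The alternation tracks the final consonant of the stem — -asa when the stem ends in a voiceless consonant (*widhaf*, *zek*); -aj when the stem ends in a voiced consonant (*niraw*, *vufavog*, *zetemom*).
The final consonant of *lutguw* is /w/, which is voiced, so the suffix is -aj, giving *lutguwaj*.
*muk*: final consonant = /k/, voiceless → -asa → *mukasa*.

lutguwaj, mukasa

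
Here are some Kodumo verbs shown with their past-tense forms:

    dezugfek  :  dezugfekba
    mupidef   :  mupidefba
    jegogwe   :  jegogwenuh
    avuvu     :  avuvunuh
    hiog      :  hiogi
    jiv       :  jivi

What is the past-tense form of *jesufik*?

The alternation tracks the final sound of the stem — -ba when the stem ends in a voiceless consonant (*dezugfek*, *mupidef*); -i when the stem ends in a voiced consonant (*hiog*, *jiv*); -nuh when the stem ends in a vowel (*jegogwe*, *avuvu*).
The final sound of *jesufik* is /k/, which is a voiceless consonant, so the suffix is -ba, giving *jesufikba*.

jesufikba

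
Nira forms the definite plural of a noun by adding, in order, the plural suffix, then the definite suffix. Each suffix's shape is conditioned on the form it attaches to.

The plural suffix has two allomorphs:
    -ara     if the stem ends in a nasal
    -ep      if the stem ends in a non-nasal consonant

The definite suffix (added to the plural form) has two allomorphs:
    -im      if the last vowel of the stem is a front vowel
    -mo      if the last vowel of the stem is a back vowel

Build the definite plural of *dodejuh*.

dodejuhepim

*dodejuh*: final consonant = /h/, non-nasal → -ep → *dodejuhep*.
The plural form *dodejuhep*: last vowel = /e/, a front vowel → -im → *dodejuhepim*.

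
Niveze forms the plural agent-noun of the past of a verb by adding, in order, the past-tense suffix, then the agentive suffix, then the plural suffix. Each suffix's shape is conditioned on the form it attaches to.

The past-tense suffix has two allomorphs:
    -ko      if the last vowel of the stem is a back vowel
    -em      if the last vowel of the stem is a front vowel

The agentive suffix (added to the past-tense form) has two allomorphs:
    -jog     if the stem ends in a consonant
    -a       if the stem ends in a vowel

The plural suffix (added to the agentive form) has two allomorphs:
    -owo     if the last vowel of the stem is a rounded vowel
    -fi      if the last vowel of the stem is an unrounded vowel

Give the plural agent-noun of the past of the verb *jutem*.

The last vowel of *jutem* is /e/, which is a front vowel, so the past-tense suffix is -em, giving *jutemem*.
The past-tense form *jutemem*: final sound = /m/, a consonant → -jog → *jutememjog*.
Since the last vowel of the agentive form *jutememjog* is /o/ (a rounded vowel), it takes -owo, giving *jutememjogowo*.

jutememjogowo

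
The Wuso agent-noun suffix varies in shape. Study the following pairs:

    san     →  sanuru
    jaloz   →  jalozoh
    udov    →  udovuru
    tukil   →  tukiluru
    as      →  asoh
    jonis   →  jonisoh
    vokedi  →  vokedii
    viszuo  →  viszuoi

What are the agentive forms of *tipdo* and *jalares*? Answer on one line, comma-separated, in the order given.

tipdoi, jalaresoh

The pattern is sibilance of the final sound: -oh when the stem ends in a sibilant (*jaloz*, *as*, *jonis*); -uru when the stem ends in a non-sibilant consonant (*san*, *udov*, *tukil*); -i when the stem ends in a vowel (*vokedi*, *viszuo*).
*tipdo*: final sound = /o/, a vowel → -i → *tipdoi*.
*jalares*: final sound = /s/, a sibilant → -oh → *jalaresoh*.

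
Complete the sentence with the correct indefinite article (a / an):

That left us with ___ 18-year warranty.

The indefinite article is chosen by the initial *sound* of the following word, not its spelling.
The number *18* is spoken "eighteen", beginning with /ˌeɪˈtiːn/ — a vowel sound.
So the article is *an*: That left us with an 18-year warranty.

an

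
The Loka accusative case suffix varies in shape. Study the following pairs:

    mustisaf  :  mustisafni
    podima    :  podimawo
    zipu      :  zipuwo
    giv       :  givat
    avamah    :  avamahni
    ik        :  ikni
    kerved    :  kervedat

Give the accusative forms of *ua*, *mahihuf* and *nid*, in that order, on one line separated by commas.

The suffix is conditioned by the final sound: -ni when the stem ends in a voiceless consonant (*mustisaf*, *avamah*, *ik*); -at when the stem ends in a voiced consonant (*giv*, *kerved*); -wo when the stem ends in a vowel (*podima*, *zipu*).
Since the final sound of *ua* is /a/ (a vowel), it takes -wo, giving *uawo*.
Since the final sound of *mahihuf* is /f/ (a voiceless consonant), it takes -ni, giving *mahihufni*.
Since the final sound of *nid* is /d/ (a voiced consonant), it takes -at, giving *nidat*.

uawo, mahihufni, nidat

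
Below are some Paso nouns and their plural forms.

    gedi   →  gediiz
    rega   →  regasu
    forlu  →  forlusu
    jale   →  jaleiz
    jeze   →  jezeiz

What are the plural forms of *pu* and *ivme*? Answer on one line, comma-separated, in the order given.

pusu, ivmeiz

The suffix is conditioned by the last vowel: -iz when the last vowel of the stem is a front vowel (*gedi*, *jale*, *jeze*); -su when the last vowel of the stem is a back vowel (*rega*, *forlu*).
*pu*: last vowel = /u/, a back vowel → -su → *pusu*.
*ivme*: last vowel = /e/, a front vowel → -iz → *ivmeiz*.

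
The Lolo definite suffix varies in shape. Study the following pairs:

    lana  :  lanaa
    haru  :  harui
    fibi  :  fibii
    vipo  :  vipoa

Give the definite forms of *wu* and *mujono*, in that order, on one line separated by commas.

Looking at the last vowel of each stem: -i when the last vowel of the stem is a high vowel (*haru*, *fibi*); -a when the last vowel of the stem is a non-high vowel (*lana*, *vipo*).
The last vowel of *wu* is /u/, which is a high vowel, so the suffix is -i, giving *wui*.
*mujono*: last vowel = /o/, a non-high vowel → -a → *mujonoa*.

wui, mujonoa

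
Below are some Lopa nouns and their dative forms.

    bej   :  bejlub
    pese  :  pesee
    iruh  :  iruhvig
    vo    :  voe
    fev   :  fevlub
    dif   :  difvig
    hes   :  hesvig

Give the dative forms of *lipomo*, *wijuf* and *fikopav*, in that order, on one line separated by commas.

lipomoe, wijufvig, fikopavlub

The alternation tracks the final sound of the stem — -vig when the stem ends in a voiceless consonant (*iruh*, *dif*, *hes*); -lub when the stem ends in a voiced consonant (*bej*, *fev*); -e when the stem ends in a vowel (*pese*, *vo*).
*lipomo* — final sound /o/ (a vowel) → -e → *lipomoe*.
Since the final sound of *wijuf* is /f/ (a voiceless consonant), it takes -vig, giving *wijufvig*.
Since the final sound of *fikopav* is /v/ (a voiced consonant), it takes -lub, giving *fikopavlub*.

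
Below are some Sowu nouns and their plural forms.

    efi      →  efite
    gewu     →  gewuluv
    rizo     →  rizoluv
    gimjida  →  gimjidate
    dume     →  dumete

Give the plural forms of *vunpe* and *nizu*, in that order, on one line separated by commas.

vunpete, nizuluv

The suffix is conditioned by the last vowel: -luv when the last vowel of the stem is a rounded vowel (*gewu*, *rizo*); -te when the last vowel of the stem is an unrounded vowel (*efi*, *gimjida*, *dume*).
The last vowel of *vunpe* is /e/, which is an unrounded vowel, so the suffix is -te, giving *vunpete*.
The last vowel of *nizu* is /u/, which is a rounded vowel, so the suffix is -luv, giving *nizuluv*.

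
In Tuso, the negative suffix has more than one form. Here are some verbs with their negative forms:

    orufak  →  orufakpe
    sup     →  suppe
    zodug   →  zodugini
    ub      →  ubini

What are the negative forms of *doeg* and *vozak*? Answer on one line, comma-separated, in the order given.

doegini, vozakpe

The alternation tracks the final consonant of the stem — -pe when the stem ends in a voiceless consonant (*orufak*, *sup*); -ini when the stem ends in a voiced consonant (*zodug*, *ub*).
The final consonant of *doeg* is /g/, which is voiced, so the suffix is -ini, giving *doegini*.
*vozak*: final consonant = /k/, voiceless → -pe → *vozakpe*.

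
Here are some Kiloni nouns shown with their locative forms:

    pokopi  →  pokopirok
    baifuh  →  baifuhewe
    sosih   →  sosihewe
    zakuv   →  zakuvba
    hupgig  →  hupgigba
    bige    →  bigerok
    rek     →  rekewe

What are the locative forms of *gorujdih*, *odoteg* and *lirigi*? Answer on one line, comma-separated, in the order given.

The alternation tracks the final sound of the stem — -ewe when the stem ends in a voiceless consonant (*baifuh*, *sosih*, *rek*); -ba when the stem ends in a voiced consonant (*zakuv*, *hupgig*); -rok when the stem ends in a vowel (*pokopi*, *bige*).
Since the final sound of *gorujdih* is /h/ (a voiceless consonant), it takes -ewe, giving *gorujdihewe*.
*odoteg*: final sound = /g/, a voiced consonant → -ba → *odotegba*.
*lirigi*: final sound = /i/, a vowel → -rok → *lirigirok*.

gorujdihewe, odotegba, lirigirok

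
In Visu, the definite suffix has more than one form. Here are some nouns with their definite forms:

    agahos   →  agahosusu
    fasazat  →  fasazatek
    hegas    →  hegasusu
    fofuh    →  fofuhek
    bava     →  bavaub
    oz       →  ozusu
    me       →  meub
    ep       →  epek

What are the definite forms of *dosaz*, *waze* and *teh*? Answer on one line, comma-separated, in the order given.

The alternation tracks the final sound of the stem — -usu when the stem ends in a sibilant (*agahos*, *hegas*, *oz*); -ek when the stem ends in a non-sibilant consonant (*fasazat*, *fofuh*, *ep*); -ub when the stem ends in a vowel (*bava*, *me*).
Since the final sound of *dosaz* is /z/ (a sibilant), it takes -usu, giving *dosazusu*.
*waze*: final sound = /e/, a vowel → -ub → *wazeub*.
The final sound of *teh* is /h/, which is a non-sibilant consonant, so the suffix is -ek, giving *tehek*.

dosazusu, wazeub, tehek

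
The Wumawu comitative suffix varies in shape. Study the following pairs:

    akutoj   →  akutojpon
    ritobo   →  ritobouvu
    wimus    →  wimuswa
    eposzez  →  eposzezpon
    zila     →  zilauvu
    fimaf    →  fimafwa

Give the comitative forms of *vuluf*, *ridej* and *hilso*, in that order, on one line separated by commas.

vulufwa, ridejpon, hilsouvu

The suffix is conditioned by the final sound: -wa when the stem ends in a voiceless consonant (*wimus*, *fimaf*); -pon when the stem ends in a voiced consonant (*akutoj*, *eposzez*); -uvu when the stem ends in a vowel (*ritobo*, *zila*).
*vuluf*: final sound = /f/, a voiceless consonant → -wa → *vulufwa*.
*ridej*: final sound = /j/, a voiced consonant → -pon → *ridejpon*.
*hilso*: final sound = /o/, a vowel → -uvu → *hilsouvu*.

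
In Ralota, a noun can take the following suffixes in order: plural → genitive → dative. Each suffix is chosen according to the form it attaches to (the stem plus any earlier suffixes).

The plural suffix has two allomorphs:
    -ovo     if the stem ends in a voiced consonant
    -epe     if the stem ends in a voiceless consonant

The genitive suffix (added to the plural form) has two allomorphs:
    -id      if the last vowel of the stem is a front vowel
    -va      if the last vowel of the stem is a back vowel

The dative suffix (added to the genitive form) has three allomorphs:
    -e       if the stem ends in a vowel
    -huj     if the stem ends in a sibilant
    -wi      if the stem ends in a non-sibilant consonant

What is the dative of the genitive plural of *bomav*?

The final consonant of *bomav* is /v/, which is voiced, so the plural suffix is -ovo, giving *bomavovo*.
The plural form *bomavovo*: last vowel = /o/, a back vowel → -va → *bomavovova*.
The final sound of the genitive form *bomavovova* is /a/, which is a vowel, so the dative suffix is -e, giving *bomavovovae*.

bomavovovae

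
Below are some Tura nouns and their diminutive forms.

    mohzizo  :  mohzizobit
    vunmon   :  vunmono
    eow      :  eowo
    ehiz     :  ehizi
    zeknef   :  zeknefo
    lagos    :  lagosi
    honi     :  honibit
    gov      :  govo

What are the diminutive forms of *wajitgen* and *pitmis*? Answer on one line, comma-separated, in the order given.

Looking at the final sound of each stem: -i when the stem ends in a sibilant (*ehiz*, *lagos*); -o when the stem ends in a non-sibilant consonant (*vunmon*, *eow*, *zeknef*, *gov*); -bit when the stem ends in a vowel (*mohzizo*, *honi*).
The final sound of *wajitgen* is /n/, which is a non-sibilant consonant, so the suffix is -o, giving *wajitgeno*.
The final sound of *pitmis* is /s/, which is a sibilant, so the suffix is -i, giving *pitmisi*.

wajitgeno, pitmisi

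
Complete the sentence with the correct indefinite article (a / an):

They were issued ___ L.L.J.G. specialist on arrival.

an

The indefinite article is chosen by the initial *sound* of the following word, not its spelling.
The initialism *L.L.J.G.* is read letter by letter; the first letter, L, is pronounced /ɛl/, which begins with a vowel sound.
So the article is *an*: They were issued an L.L.J.G. specialist on arrival.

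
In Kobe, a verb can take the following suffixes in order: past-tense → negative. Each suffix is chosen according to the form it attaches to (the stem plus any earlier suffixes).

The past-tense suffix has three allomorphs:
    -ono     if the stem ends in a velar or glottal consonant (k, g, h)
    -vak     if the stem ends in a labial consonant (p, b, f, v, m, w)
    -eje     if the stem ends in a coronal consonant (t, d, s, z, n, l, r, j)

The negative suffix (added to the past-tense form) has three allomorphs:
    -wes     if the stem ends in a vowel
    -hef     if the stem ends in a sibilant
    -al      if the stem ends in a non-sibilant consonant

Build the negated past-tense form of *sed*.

Since the final consonant of *sed* is /d/ (coronal), it takes -eje, giving *sedeje*.
The past-tense form *sedeje*: final sound = /e/, a vowel → -wes → *sedejewes*.

sedejewes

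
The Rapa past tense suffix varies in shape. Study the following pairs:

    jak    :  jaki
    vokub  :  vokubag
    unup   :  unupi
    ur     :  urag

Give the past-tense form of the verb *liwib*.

liwibag

Looking at the final consonant of each stem: -i when the stem ends in a voiceless consonant (*jak*, *unup*); -ag when the stem ends in a voiced consonant (*vokub*, *ur*).
*liwib*: final consonant = /b/, voiced → -ag → *liwibag*.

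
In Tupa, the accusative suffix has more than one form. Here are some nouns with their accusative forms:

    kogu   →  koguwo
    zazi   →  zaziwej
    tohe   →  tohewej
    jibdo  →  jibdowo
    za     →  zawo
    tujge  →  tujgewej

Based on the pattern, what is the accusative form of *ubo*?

ubowo

The suffix is conditioned by the last vowel: -wej when the last vowel of the stem is a front vowel (*zazi*, *tohe*, *tujge*); -wo when the last vowel of the stem is a back vowel (*kogu*, *jibdo*, *za*).
The last vowel of *ubo* is /o/, which is a back vowel, so the suffix is -wo, giving *ubowo*.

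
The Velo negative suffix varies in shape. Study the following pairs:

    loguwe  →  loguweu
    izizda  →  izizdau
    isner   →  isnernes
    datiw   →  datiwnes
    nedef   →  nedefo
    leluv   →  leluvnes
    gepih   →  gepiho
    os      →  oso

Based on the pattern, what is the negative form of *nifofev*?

The suffix is conditioned by the final sound: -o when the stem ends in a voiceless consonant (*nedef*, *gepih*, *os*); -nes when the stem ends in a voiced consonant (*isner*, *datiw*, *leluv*); -u when the stem ends in a vowel (*loguwe*, *izizda*).
*nifofev*: final sound = /v/, a voiced consonant → -nes → *nifofevnes*.

nifofevnes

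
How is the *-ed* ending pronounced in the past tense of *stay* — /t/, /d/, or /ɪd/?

/d/

The stem *stay* ends in a voiced sound other than /d/.
The -ed suffix is realized as /ɪd/ after /t, d/; as /t/ after other voiceless consonants; and as /d/ after other voiced sounds.
So -ed on *stay* is pronounced /d/.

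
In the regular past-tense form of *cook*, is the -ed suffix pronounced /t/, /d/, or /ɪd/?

The stem *cook* ends in a voiceless consonant other than /t/.
The -ed suffix is realized as /ɪd/ after /t, d/; as /t/ after other voiceless consonants; and as /d/ after other voiced sounds.
So -ed on *cook* is pronounced /t/.

/t/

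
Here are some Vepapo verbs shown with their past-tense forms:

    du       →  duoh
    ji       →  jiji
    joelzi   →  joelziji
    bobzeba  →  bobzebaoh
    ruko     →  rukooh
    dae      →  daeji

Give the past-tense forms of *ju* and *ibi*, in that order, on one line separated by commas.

juoh, ibiji

The pattern is front/back vowel harmony: -ji when the last vowel of the stem is a front vowel (*ji*, *joelzi*, *dae*); -oh when the last vowel of the stem is a back vowel (*du*, *bobzeba*, *ruko*).
*ju* — last vowel /u/ (a back vowel) → -oh → *juoh*.
*ibi*: last vowel = /i/, a front vowel → -ji → *ibiji*.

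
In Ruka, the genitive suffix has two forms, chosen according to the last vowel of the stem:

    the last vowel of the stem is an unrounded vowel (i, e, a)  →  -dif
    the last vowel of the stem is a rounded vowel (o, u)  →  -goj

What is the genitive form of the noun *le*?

*le*: last vowel = /e/, an unrounded vowel → -dif → *ledif*.

ledif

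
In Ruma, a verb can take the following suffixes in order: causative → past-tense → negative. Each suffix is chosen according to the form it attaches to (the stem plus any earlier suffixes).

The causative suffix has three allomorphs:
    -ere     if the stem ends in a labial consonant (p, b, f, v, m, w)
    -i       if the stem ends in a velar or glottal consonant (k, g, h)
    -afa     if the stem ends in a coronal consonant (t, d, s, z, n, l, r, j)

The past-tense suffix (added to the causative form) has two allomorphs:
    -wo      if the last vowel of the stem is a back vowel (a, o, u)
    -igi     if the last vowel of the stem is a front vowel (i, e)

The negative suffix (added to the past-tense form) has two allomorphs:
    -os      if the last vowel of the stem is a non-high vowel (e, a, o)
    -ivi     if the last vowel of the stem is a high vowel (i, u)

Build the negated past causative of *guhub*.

The final consonant of *guhub* is /b/, which is labial, so the causative suffix is -ere, giving *guhubere*.
Since the last vowel of the causative form *guhubere* is /e/ (a front vowel), it takes -igi, giving *guhubereigi*.
The last vowel of the past-tense form *guhubereigi* is /i/, which is a high vowel, so the negative suffix is -ivi, giving *guhubereigiivi*.

guhubereigiivi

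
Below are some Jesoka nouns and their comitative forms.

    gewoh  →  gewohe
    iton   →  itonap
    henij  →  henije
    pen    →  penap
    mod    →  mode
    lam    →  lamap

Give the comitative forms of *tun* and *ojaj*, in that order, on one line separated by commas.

tunap, ojaje

Looking at the final consonant of each stem: -ap when the stem ends in a nasal (*iton*, *pen*, *lam*); -e when the stem ends in a non-nasal consonant (*gewoh*, *henij*, *mod*).
*tun* — final consonant /n/ (a nasal) → -ap → *tunap*.
Since the final consonant of *ojaj* is /j/ (non-nasal), it takes -e, giving *ojaje*.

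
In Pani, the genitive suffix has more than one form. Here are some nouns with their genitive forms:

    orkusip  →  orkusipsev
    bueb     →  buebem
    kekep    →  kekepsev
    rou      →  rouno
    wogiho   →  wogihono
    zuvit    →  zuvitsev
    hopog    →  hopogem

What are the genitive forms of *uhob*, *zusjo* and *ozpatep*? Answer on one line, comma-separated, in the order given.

uhobem, zusjono, ozpatepsev

Looking at the final sound of each stem: -sev when the stem ends in a voiceless consonant (*orkusip*, *kekep*, *zuvit*); -em when the stem ends in a voiced consonant (*bueb*, *hopog*); -no when the stem ends in a vowel (*rou*, *wogiho*).
The final sound of *uhob* is /b/, which is a voiced consonant, so the suffix is -em, giving *uhobem*.
The final sound of *zusjo* is /o/, which is a vowel, so the suffix is -no, giving *zusjono*.
*ozpatep* — final sound /p/ (a voiceless consonant) → -sev → *ozpatepsev*.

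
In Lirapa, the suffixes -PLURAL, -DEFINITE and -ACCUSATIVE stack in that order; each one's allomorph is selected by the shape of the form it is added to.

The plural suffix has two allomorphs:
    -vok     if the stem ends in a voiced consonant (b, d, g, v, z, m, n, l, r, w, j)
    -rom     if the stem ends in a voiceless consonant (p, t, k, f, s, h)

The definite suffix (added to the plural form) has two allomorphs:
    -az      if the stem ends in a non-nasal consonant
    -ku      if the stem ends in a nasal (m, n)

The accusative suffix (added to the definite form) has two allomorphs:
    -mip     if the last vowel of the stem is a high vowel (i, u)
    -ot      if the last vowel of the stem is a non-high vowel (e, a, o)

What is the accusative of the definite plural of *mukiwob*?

mukiwobvokazot

*mukiwob*: final consonant = /b/, voiced → -vok → *mukiwobvok*.
The plural form *mukiwobvok* — final consonant /k/ (non-nasal) → -az → *mukiwobvokaz*.
The definite form *mukiwobvokaz*: last vowel = /a/, a non-high vowel → -ot → *mukiwobvokazot*.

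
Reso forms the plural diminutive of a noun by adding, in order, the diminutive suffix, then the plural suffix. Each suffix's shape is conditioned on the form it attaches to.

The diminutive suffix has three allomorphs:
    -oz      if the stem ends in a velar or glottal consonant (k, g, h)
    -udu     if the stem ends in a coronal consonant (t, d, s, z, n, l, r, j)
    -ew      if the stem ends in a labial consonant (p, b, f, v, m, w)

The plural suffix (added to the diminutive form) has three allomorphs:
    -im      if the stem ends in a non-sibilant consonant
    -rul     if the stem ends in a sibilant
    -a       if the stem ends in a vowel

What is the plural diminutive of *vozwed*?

vozwedudua

*vozwed*: final consonant = /d/, coronal → -udu → *vozwedudu*.
The diminutive form *vozwedudu*: final sound = /u/, a vowel → -a → *vozwedudua*.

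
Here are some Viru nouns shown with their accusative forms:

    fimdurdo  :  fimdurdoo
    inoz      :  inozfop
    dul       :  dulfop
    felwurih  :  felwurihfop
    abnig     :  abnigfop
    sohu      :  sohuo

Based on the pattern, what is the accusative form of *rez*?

The pattern is consonant vs. vowel: -fop when the stem ends in a consonant (*inoz*, *dul*, *felwurih*, *abnig*); -o when the stem ends in a vowel (*fimdurdo*, *sohu*).
Since the final sound of *rez* is /z/ (a consonant), it takes -fop, giving *rezfop*.

rezfop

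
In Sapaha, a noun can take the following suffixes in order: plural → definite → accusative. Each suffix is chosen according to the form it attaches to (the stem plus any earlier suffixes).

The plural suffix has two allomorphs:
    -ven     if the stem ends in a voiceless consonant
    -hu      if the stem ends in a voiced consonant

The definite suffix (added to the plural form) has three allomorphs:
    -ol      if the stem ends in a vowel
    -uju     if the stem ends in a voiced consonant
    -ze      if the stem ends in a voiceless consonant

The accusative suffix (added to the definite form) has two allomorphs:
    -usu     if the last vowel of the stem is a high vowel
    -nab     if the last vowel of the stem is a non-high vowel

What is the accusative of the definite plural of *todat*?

Since the final consonant of *todat* is /t/ (voiceless), it takes -ven, giving *todatven*.
Since the final sound of the plural form *todatven* is /n/ (a voiced consonant), it takes -uju, giving *todatvenuju*.
The last vowel of the definite form *todatvenuju* is /u/, which is a high vowel, so the accusative suffix is -usu, giving *todatvenujuusu*.

todatvenujuusu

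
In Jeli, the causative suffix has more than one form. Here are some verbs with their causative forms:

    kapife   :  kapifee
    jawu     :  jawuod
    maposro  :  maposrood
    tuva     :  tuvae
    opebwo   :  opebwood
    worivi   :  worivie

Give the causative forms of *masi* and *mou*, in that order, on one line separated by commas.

The pattern is rounding harmony: -od when the last vowel of the stem is a rounded vowel (*jawu*, *maposro*, *opebwo*); -e when the last vowel of the stem is an unrounded vowel (*kapife*, *tuva*, *worivi*).
*masi* — last vowel /i/ (an unrounded vowel) → -e → *masie*.
The last vowel of *mou* is /u/, which is a rounded vowel, so the suffix is -od, giving *mouod*.

masie, mouod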